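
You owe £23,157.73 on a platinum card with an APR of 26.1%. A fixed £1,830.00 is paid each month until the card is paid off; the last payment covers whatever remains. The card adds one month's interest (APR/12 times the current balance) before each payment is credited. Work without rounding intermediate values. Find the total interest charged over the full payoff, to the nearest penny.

£4,221.19

Monthly rate r = 26.1%/12 = 2.175% = 0.02175.
Payoff takes n = ⌈−ln(1 − rB₀/P)/ln(1+r)⌉ = ⌈14.961⌉ = 15 payments; the last is £1,758.92.
Total paid = 14·£1,830.00 + £1,758.92 = £27,378.92.
Total interest = total paid − principal = £27,378.92 − £23,157.73 = £4,221.19.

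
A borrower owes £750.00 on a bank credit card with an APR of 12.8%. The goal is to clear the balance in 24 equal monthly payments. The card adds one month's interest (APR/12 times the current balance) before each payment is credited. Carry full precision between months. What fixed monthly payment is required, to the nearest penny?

Monthly rate r = 12.8%/12 = 1.06667% = 0.0106667.
Level-payment amortization: P = B₀·r / (1 − (1+r)^(−n)) = 750.00·0.0106667 / (1 − 1.01067^(−24)).
Denominator 1 − (1+r)^(−24) = 0.224807814.
P = 8 / 0.224807814 ≈ 35.59.

£35.59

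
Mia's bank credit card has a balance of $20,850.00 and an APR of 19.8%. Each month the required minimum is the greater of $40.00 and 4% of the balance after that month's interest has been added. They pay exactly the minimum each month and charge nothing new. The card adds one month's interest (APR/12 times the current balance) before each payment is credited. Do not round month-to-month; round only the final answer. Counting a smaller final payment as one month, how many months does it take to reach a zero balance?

Monthly rate r = 19.8%/12 = 1.65% = 0.0165.
While 4% of the post-interest balance exceeds $40.00, each month B ← (B·(1+r))·(1 − 0.04), i.e. B shrinks by the factor (1+r)·0.96 = 0.97584.
This holds for months 1–125. Entering month 126 the balance is $980.47; 4% of the post-interest balance is now below $40.00, so the flat $40.00 minimum applies from here.
From month 126 a fixed $40.00 at rate r clears $980.47 in 32 more payments. Total: 125 + 32 = 157 months.

157 months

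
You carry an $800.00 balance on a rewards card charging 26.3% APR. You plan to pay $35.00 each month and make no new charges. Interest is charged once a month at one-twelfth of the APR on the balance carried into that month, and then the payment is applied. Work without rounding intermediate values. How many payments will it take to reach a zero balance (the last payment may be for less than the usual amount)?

Monthly rate r = 26.3%/12 = 2.19167% = 0.0219167.
Recurrence: B ← B·(1+r) − $35.00.
Month 1: interest $17.53; balance after payment $782.53.
Month 2: interest $17.15; balance after payment $764.68.
Closed form: n = −ln(1 − rB₀/P)/ln(1+r) = −ln(0.49905)/ln(1.02192) ≈ 32.060, so the balance reaches zero during payment 33.

33 payments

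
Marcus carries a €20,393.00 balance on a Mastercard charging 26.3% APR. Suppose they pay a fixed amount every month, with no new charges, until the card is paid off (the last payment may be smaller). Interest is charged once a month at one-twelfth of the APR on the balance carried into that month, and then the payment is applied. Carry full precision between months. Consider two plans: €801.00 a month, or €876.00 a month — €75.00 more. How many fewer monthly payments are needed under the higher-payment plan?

5 fewer payments

Monthly rate r = 26.3%/12 = 2.19167% = 0.0219167.
At €801.00/mo: n = ⌈−ln(1 − rB₀/P)/ln(1+r)⌉ = 38 payments (last €528.63); total interest = total paid − €20,393.00 = €9,772.63.
At €876.00/mo: 33 payments (last €809.85); total interest €8,448.85.
Payments saved = 38 − 33 = 5.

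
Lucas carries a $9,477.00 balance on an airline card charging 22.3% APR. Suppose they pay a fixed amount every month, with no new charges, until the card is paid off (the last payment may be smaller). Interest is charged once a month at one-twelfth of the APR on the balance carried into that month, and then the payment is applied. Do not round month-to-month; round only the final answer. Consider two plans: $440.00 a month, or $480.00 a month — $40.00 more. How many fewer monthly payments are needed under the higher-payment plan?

Monthly rate r = 22.3%/12 = 1.85833% = 0.0185833.
At $440.00/mo: n = ⌈−ln(1 − rB₀/P)/ln(1+r)⌉ = 28 payments (last $337.99); total interest = total paid − $9,477.00 = $2,740.99.
At $480.00/mo: 25 payments (last $397.60); total interest $2,440.60.
Payments saved = 28 − 25 = 3.

3 fewer payments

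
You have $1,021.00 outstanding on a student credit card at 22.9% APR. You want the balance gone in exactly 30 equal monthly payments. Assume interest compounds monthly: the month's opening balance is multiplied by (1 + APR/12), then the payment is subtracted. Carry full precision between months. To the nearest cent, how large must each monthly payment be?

$45.01

Monthly rate r = 22.9%/12 = 1.90833% = 0.0190833.
Level-payment amortization: P = B₀·r / (1 − (1+r)^(−n)) = 1021.00·0.0190833 / (1 − 1.01908^(−30)).
Denominator 1 − (1+r)^(−30) = 0.432835511.
P = 19.4841 / 0.432835511 ≈ 45.01.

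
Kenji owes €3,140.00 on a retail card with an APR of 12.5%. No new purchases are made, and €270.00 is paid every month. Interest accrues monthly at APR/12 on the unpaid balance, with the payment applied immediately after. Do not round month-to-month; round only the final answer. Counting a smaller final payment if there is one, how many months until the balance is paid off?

Monthly rate r = 12.5%/12 = 1.04167% = 0.0104167.
Recurrence: B ← B·(1+r) − €270.00.
Month 1: interest €32.71; balance after payment €2,902.71.
Month 2: interest €30.24; balance after payment €2,662.94.
Closed form: n = −ln(1 − rB₀/P)/ln(1+r) = −ln(0.87886)/ln(1.01042) ≈ 12.461, so the balance reaches zero during payment 13.

13 payments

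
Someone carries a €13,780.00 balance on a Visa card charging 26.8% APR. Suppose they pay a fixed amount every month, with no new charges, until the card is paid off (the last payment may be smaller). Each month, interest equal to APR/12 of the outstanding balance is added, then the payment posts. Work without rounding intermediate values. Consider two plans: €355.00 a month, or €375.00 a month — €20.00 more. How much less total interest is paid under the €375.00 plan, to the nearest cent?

Monthly rate r = 26.8%/12 = 2.23333% = 0.0223333.
At €355.00/mo: n = ⌈−ln(1 − rB₀/P)/ln(1+r)⌉ = 92 payments (last €109.55); total interest = total paid − €13,780.00 = €18,634.55.
At €375.00/mo: 78 payments (last €303.08); total interest €15,398.08.
Interest saved = €18,634.55 − €15,398.08 = €3,236.47.

€3,236.47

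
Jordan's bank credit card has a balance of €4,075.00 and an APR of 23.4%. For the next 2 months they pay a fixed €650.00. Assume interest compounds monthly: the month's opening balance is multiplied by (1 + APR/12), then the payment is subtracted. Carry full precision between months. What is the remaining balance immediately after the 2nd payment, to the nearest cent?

Monthly rate r = 23.4%/12 = 1.95% = 0.0195.
Each month: B ← B·(1+r) − €650.00.
Month 1: interest €79.46; balance after payment €3,504.46.
Month 2: interest €68.34; balance after payment €2,922.80.

€2,922.80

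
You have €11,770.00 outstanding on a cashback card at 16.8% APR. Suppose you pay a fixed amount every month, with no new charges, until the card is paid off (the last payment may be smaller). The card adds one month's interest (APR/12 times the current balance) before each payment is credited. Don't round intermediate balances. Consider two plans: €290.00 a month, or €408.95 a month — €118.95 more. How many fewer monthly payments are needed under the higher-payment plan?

Monthly rate r = 16.8%/12 = 1.4% = 0.014.
At €290.00/mo: n = ⌈−ln(1 − rB₀/P)/ln(1+r)⌉ = 61 payments (last €118.01); total interest = total paid − €11,770.00 = €5,748.01.
At €408.95/mo: 38 payments (last €39.09); total interest €3,400.24.
Payments saved = 61 − 38 = 23.

23 fewer payments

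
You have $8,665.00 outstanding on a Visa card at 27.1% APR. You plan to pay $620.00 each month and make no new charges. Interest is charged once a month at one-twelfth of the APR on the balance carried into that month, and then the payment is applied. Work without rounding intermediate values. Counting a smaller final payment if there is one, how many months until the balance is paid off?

17 payments

Monthly rate r = 27.1%/12 = 2.25833% = 0.0225833.
Recurrence: B ← B·(1+r) − $620.00.
Month 1: interest $195.68; balance after payment $8,240.68.
Month 2: interest $186.10; balance after payment $7,806.79.
Closed form: n = −ln(1 − rB₀/P)/ln(1+r) = −ln(0.68438)/ln(1.02258) ≈ 16.982, so the balance reaches zero during payment 17.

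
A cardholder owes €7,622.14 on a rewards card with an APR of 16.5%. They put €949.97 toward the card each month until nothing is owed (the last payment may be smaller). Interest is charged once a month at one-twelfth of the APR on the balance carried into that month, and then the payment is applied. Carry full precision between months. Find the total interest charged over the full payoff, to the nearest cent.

€511.18

Monthly rate r = 16.5%/12 = 1.375% = 0.01375.
Payoff takes n = ⌈−ln(1 − rB₀/P)/ln(1+r)⌉ = ⌈8.560⌉ = 9 payments; the last is €533.56.
Total paid = 8·€949.97 + €533.56 = €8,133.32.
Total interest = total paid − principal = €8,133.32 − €7,622.14 = €511.18.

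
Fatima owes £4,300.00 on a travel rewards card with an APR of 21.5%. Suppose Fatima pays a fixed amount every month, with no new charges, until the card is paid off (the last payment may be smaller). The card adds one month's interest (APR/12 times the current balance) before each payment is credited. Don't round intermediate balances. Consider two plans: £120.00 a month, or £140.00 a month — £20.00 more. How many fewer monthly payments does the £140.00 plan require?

Monthly rate r = 21.5%/12 = 1.79167% = 0.0179167.
At £120.00/mo: n = ⌈−ln(1 − rB₀/P)/ln(1+r)⌉ = 58 payments (last £101.85); total interest = total paid − £4,300.00 = £2,641.85.
At £140.00/mo: 46 payments (last £0.45); total interest £2,000.45.
Payments saved = 58 − 46 = 12.

12 fewer payments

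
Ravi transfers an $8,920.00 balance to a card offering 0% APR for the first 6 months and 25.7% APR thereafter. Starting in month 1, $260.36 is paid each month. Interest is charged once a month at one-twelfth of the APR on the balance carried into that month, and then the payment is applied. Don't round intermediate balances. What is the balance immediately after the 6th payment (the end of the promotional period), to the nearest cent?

Promo months 1–6 at r₀ = 0%/12 = 0; months 7+ at r₁ = 25.7%/12 = 0.0214167.
After month 6 (no interest yet): B = $8,920.00 − 6·$260.36 = $7,357.84.

$7,357.84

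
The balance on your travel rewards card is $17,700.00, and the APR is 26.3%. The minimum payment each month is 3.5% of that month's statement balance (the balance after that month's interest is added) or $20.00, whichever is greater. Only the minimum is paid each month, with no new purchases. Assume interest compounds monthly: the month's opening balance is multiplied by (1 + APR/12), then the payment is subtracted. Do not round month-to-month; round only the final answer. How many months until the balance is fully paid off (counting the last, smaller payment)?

292 months

Monthly rate r = 26.3%/12 = 2.19167% = 0.0219167.
While 3.5% of the post-interest balance exceeds $20.00, each month B ← (B·(1+r))·(1 − 0.035), i.e. B shrinks by the factor (1+r)·0.965 = 0.98615.
This holds for months 1–248. Entering month 249 the balance is $556.91; 3.5% of the post-interest balance is now below $20.00, so the flat $20.00 minimum applies from here.
From month 249 a fixed $20.00 at rate r clears $556.91 in 44 more payments. Total: 248 + 44 = 292 months.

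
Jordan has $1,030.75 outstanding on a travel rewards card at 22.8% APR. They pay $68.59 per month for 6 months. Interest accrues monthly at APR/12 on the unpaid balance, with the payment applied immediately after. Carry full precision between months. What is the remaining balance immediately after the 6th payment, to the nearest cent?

$722.39

Monthly rate r = 22.8%/12 = 1.9% = 0.019.
Each month: B ← B·(1+r) − $68.59.
Month 1: interest $19.58; balance after payment $981.74.
Month 2: interest $18.65; balance after payment $931.81.
Month 3: interest $17.70; balance after payment $880.92.
Month 4: interest $16.74; balance after payment $829.07.
Month 5: interest $15.75; balance after payment $776.23.
Month 6: interest $14.75; balance after payment $722.39.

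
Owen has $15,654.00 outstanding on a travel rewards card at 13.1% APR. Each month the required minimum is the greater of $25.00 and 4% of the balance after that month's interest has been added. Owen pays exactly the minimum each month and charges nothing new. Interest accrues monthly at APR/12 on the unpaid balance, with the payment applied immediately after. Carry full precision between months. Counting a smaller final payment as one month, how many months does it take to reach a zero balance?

137 months

Monthly rate r = 13.1%/12 = 1.09167% = 0.0109167.
While 4% of the post-interest balance exceeds $25.00, each month B ← (B·(1+r))·(1 − 0.04), i.e. B shrinks by the factor (1+r)·0.96 = 0.97048.
This holds for months 1–108. Entering month 109 the balance is $615.43; 4% of the post-interest balance is now below $25.00, so the flat $25.00 minimum applies from here.
From month 109 a fixed $25.00 at rate r clears $615.43 in 29 more payments. Total: 108 + 29 = 137 months.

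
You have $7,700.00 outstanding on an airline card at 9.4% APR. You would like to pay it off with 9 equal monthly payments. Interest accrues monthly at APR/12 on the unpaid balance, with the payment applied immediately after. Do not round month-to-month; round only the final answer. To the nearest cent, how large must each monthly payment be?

$889.41

Monthly rate r = 9.4%/12 = 0.783333% = 0.00783333.
Level-payment amortization: P = B₀·r / (1 − (1+r)^(−n)) = 7700.00·0.00783333 / (1 − 1.00783^(−9)).
Denominator 1 − (1+r)^(−9) = 0.0678162327.
P = 60.3167 / 0.0678162327 ≈ 889.41.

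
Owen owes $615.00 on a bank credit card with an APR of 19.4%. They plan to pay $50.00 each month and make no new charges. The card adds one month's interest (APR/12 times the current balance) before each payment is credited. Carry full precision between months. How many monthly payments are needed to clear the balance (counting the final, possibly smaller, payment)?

Monthly rate r = 19.4%/12 = 1.61667% = 0.0161667.
Recurrence: B ← B·(1+r) − $50.00.
Month 1: interest $9.94; balance after payment $574.94.
Month 2: interest $9.29; balance after payment $534.24.
Closed form: n = −ln(1 − rB₀/P)/ln(1+r) = −ln(0.80115)/ln(1.01617) ≈ 13.824, so the balance reaches zero during payment 14.

14 months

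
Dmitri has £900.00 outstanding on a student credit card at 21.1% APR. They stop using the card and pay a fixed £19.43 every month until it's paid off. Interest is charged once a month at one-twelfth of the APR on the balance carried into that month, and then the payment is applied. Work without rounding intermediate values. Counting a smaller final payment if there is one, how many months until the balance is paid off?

97 payments

Monthly rate r = 21.1%/12 = 1.75833% = 0.0175833.
Recurrence: B ← B·(1+r) − £19.43.
Month 1: interest £15.83; balance after payment £896.40.
Month 2: interest £15.76; balance after payment £892.73.
Closed form: n = −ln(1 − rB₀/P)/ln(1+r) = −ln(0.18554)/ln(1.01758) ≈ 96.641, so the balance reaches zero during payment 97.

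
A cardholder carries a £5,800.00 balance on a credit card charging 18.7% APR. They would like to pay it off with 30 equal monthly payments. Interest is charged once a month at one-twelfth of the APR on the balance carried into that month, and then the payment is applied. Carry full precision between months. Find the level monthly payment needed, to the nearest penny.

£243.51

Monthly rate r = 18.7%/12 = 1.55833% = 0.0155833.
Level-payment amortization: P = B₀·r / (1 − (1+r)^(−n)) = 5800.00·0.0155833 / (1 − 1.01558^(−30)).
Denominator 1 − (1+r)^(−30) = 0.371170297.
P = 90.3833 / 0.371170297 ≈ 243.51.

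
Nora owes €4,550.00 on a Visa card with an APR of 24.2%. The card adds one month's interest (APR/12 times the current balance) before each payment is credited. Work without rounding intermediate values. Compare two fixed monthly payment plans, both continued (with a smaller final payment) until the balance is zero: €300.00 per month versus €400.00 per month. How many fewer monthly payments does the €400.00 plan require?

5 fewer payments

Monthly rate r = 24.2%/12 = 2.01667% = 0.0201667.
At €300.00/mo: n = ⌈−ln(1 − rB₀/P)/ln(1+r)⌉ = 19 payments (last €86.18); total interest = total paid − €4,550.00 = €936.18.
At €400.00/mo: 14 payments (last €20.67); total interest €670.67.
Payments saved = 19 − 14 = 5.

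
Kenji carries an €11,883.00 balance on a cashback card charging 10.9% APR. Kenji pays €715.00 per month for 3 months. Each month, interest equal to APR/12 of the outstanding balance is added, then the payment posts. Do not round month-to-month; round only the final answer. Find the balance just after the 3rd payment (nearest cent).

Monthly rate r = 10.9%/12 = 0.908333% = 0.00908333.
Each month: B ← B·(1+r) − €715.00.
Month 1: interest €107.94; balance after payment €11,275.94.
Month 2: interest €102.42; balance after payment €10,663.36.
Month 3: interest €96.86; balance after payment €10,045.22.

€10,045.22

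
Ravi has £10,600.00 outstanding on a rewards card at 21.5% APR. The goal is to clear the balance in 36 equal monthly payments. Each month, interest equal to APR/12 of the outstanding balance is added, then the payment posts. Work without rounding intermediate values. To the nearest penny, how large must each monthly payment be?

£402.08

Monthly rate r = 21.5%/12 = 1.79167% = 0.0179167.
Level-payment amortization: P = B₀·r / (1 − (1+r)^(−n)) = 10600.00·0.0179167 / (1 − 1.01792^(−36)).
Denominator 1 − (1+r)^(−36) = 0.472333053.
P = 189.917 / 0.472333053 ≈ 402.08.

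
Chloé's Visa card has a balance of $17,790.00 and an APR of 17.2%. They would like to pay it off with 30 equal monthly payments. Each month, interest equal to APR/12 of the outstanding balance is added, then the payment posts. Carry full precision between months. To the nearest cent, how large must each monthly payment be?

$733.78

Monthly rate r = 17.2%/12 = 1.43333% = 0.0143333.
Level-payment amortization: P = B₀·r / (1 − (1+r)^(−n)) = 17790.00·0.0143333 / (1 − 1.01433^(−30)).
Denominator 1 − (1+r)^(−30) = 0.347502171.
P = 254.99 / 0.347502171 ≈ 733.78.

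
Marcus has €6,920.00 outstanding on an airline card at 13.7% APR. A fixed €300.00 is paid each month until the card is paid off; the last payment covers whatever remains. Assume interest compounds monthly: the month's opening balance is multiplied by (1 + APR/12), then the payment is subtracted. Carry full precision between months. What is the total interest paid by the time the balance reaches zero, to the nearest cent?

Monthly rate r = 13.7%/12 = 1.14167% = 0.0114167.
Payoff takes n = ⌈−ln(1 − rB₀/P)/ln(1+r)⌉ = ⌈26.923⌉ = 27 payments; the last is €277.16.
Total paid = 26·€300.00 + €277.16 = €8,077.16.
Total interest = total paid − principal = €8,077.16 − €6,920.00 = €1,157.16.

€1,157.16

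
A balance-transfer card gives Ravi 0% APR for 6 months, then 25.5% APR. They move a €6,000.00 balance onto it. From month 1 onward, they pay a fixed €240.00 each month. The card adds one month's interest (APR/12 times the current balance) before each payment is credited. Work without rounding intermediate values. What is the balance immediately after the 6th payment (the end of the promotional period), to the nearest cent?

€4,560.00

Promo months 1–6 at r₀ = 0%/12 = 0; months 7+ at r₁ = 25.5%/12 = 0.02125.
After month 6 (no interest yet): B = €6,000.00 − 6·€240.00 = €4,560.00.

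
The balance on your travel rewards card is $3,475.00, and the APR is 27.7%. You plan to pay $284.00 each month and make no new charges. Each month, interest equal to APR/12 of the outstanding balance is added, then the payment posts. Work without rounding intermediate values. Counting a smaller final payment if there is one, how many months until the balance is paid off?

15 payments

Monthly rate r = 27.7%/12 = 2.30833% = 0.0230833.
Recurrence: B ← B·(1+r) − $284.00.
Month 1: interest $80.21; balance after payment $3,271.21.
Month 2: interest $75.51; balance after payment $3,062.73.
Closed form: n = −ln(1 − rB₀/P)/ln(1+r) = −ln(0.71755)/ln(1.02308) ≈ 14.544, so the balance reaches zero during payment 15.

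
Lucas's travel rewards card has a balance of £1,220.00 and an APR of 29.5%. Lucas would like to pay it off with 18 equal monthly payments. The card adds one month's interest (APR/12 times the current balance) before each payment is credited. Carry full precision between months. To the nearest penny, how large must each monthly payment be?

£84.69

Monthly rate r = 29.5%/12 = 2.45833% = 0.0245833.
Level-payment amortization: P = B₀·r / (1 − (1+r)^(−n)) = 1220.00·0.0245833 / (1 − 1.02458^(−18)).
Denominator 1 − (1+r)^(−18) = 0.354124466.
P = 29.9917 / 0.354124466 ≈ 84.69.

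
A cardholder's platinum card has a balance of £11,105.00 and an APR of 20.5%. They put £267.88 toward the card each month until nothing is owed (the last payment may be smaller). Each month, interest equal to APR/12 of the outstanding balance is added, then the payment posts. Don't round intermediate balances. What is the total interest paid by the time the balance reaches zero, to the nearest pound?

£8,373

Monthly rate r = 20.5%/12 = 1.70833% = 0.0170833.
Payoff takes n = ⌈−ln(1 − rB₀/P)/ln(1+r)⌉ = ⌈72.711⌉ = 73 payments; the last is £190.97.
Total paid = 72·£267.88 + £190.97 = £19,478.33.
Total interest = total paid − principal = £19,478.33 − £11,105.00 = £8,373.33.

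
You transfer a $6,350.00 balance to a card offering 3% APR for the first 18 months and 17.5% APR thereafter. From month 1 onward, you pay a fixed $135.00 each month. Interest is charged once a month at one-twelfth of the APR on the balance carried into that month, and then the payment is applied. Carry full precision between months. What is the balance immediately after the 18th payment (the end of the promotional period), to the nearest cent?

$4,159.57

Promo months 1–18 at r₀ = 3%/12 = 0.0025; months 19+ at r₁ = 17.5%/12 = 0.0145833.
After month 18: iterate B ← B·(1+r₀) − $135.00 for 18 months → $4,159.57.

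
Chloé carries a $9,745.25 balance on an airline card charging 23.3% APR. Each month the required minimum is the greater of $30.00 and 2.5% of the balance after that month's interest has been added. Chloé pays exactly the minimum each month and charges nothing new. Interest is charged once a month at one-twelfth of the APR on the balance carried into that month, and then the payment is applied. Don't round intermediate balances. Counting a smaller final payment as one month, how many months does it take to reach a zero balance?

Monthly rate r = 23.3%/12 = 1.94167% = 0.0194167.
While 2.5% of the post-interest balance exceeds $30.00, each month B ← (B·(1+r))·(1 − 0.025), i.e. B shrinks by the factor (1+r)·0.975 = 0.99393.
This holds for months 1–348. Entering month 349 the balance is $1,171.66; 2.5% of the post-interest balance is now below $30.00, so the flat $30.00 minimum applies from here.
From month 349 a fixed $30.00 at rate r clears $1,171.66 in 74 more payments. Total: 348 + 74 = 422 months.

422 months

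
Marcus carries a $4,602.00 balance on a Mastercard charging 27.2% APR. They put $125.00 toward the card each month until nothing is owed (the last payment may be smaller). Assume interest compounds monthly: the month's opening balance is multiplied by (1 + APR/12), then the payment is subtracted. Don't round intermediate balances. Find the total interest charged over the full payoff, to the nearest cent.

Monthly rate r = 27.2%/12 = 2.26667% = 0.0226667.
Payoff takes n = ⌈−ln(1 − rB₀/P)/ln(1+r)⌉ = ⌈80.253⌉ = 81 payments; the last is $31.90.
Total paid = 80·$125.00 + $31.90 = $10,031.90.
Total interest = total paid − principal = $10,031.90 − $4,602.00 = $5,429.90.

$5,429.90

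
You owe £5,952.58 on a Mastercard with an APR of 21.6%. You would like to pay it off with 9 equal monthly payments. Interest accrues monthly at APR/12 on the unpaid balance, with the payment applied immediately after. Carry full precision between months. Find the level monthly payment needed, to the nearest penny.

Monthly rate r = 21.6%/12 = 1.8% = 0.018.
Level-payment amortization: P = B₀·r / (1 − (1+r)^(−n)) = 5952.58·0.018 / (1 − 1.018^(−9)).
Denominator 1 − (1+r)^(−9) = 0.14833265.
P = 107.146 / 0.14833265 ≈ 722.34.

£722.34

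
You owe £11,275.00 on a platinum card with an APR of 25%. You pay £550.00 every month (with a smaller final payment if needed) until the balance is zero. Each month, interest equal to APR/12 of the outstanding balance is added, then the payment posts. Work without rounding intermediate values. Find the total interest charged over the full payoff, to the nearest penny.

Monthly rate r = 25%/12 = 2.08333% = 0.0208333.
Payoff takes n = ⌈−ln(1 − rB₀/P)/ln(1+r)⌉ = ⌈27.014⌉ = 28 payments; the last is £7.93.
Total paid = 27·£550.00 + £7.93 = £14,857.93.
Total interest = total paid − principal = £14,857.93 − £11,275.00 = £3,582.93.

£3,582.93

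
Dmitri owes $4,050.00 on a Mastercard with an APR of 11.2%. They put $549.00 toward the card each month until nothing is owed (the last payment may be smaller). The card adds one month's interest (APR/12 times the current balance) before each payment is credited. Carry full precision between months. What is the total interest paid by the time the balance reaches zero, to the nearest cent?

$166.28

Monthly rate r = 11.2%/12 = 0.933333% = 0.00933333.
Payoff takes n = ⌈−ln(1 − rB₀/P)/ln(1+r)⌉ = ⌈7.679⌉ = 8 payments; the last is $373.28.
Total paid = 7·$549.00 + $373.28 = $4,216.28.
Total interest = total paid − principal = $4,216.28 − $4,050.00 = $166.28.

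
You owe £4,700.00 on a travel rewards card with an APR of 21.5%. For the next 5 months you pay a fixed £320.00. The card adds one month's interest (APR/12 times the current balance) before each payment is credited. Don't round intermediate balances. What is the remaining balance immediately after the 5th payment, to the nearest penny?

Monthly rate r = 21.5%/12 = 1.79167% = 0.0179167.
Each month: B ← B·(1+r) − £320.00.
Month 1: interest £84.21; balance after payment £4,464.21.
Month 2: interest £79.98; balance after payment £4,224.19.
Month 3: interest £75.68; balance after payment £3,979.88.
Month 4: interest £71.31; balance after payment £3,731.18.
Month 5: interest £66.85; balance after payment £3,478.03.

£3,478.03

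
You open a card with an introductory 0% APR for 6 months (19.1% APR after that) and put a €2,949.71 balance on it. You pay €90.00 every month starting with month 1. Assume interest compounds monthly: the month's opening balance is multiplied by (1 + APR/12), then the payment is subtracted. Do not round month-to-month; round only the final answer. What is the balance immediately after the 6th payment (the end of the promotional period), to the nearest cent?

Promo months 1–6 at r₀ = 0%/12 = 0; months 7+ at r₁ = 19.1%/12 = 0.0159167.
After month 6 (no interest yet): B = €2,949.71 − 6·€90.00 = €2,409.71.

€2,409.71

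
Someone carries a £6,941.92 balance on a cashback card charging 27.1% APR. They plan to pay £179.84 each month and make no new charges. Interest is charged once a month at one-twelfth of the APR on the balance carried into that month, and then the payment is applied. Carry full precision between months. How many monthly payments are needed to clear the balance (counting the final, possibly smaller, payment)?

92 payments

Monthly rate r = 27.1%/12 = 2.25833% = 0.0225833.
Recurrence: B ← B·(1+r) − £179.84.
Month 1: interest £156.77; balance after payment £6,918.85.
Month 2: interest £156.25; balance after payment £6,895.26.
Closed form: n = −ln(1 − rB₀/P)/ln(1+r) = −ln(0.12827)/ln(1.02258) ≈ 91.958, so the balance reaches zero during payment 92.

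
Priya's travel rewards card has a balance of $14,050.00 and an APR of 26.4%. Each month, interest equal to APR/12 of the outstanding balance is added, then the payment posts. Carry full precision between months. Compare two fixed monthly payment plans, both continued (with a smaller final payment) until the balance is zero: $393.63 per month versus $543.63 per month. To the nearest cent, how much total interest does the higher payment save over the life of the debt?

$6,823.58

Monthly rate r = 26.4%/12 = 2.2% = 0.022.
At $393.63/mo: n = ⌈−ln(1 − rB₀/P)/ln(1+r)⌉ = 71 payments (last $272.25); total interest = total paid − $14,050.00 = $13,776.35.
At $543.63/mo: 39 payments (last $344.83); total interest $6,952.77.
Interest saved = $13,776.35 − $6,952.77 = $6,823.58.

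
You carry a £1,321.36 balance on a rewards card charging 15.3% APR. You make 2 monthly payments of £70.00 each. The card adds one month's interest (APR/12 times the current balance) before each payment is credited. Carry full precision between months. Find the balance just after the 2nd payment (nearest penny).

£1,214.38

Monthly rate r = 15.3%/12 = 1.275% = 0.01275.
Each month: B ← B·(1+r) − £70.00.
Month 1: interest £16.85; balance after payment £1,268.21.
Month 2: interest £16.17; balance after payment £1,214.38.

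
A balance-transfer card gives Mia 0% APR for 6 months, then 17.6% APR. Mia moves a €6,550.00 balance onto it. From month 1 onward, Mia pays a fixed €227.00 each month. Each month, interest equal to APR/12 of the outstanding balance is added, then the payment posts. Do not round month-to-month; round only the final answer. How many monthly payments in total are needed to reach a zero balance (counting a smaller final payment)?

35 months

Promo months 1–6 at r₀ = 0%/12 = 0; months 7+ at r₁ = 17.6%/12 = 0.0146667.
After month 6 (no interest yet): B = €6,550.00 − 6·€227.00 = €5,188.00.
Then at r₁ with €227.00/mo: n₂ = −ln(1 − r₁·B/P)/ln(1+r₁) ≈ 28.04 → 29 more payments.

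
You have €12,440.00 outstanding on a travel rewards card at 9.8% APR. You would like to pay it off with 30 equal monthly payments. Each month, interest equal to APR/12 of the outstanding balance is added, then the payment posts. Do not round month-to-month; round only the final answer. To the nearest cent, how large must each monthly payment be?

Monthly rate r = 9.8%/12 = 0.816667% = 0.00816667.
Level-payment amortization: P = B₀·r / (1 − (1+r)^(−n)) = 12440.00·0.00816667 / (1 − 1.00817^(−30)).
Denominator 1 − (1+r)^(−30) = 0.216516281.
P = 101.593 / 0.216516281 ≈ 469.22.

€469.22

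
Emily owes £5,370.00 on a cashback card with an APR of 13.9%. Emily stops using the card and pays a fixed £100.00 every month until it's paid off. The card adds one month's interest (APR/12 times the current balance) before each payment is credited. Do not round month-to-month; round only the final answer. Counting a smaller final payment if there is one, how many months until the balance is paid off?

Monthly rate r = 13.9%/12 = 1.15833% = 0.0115833.
Recurrence: B ← B·(1+r) − £100.00.
Month 1: interest £62.20; balance after payment £5,332.20.
Month 2: interest £61.76; balance after payment £5,293.97.
Closed form: n = −ln(1 − rB₀/P)/ln(1+r) = −ln(0.37797)/ln(1.01158) ≈ 84.479, so the balance reaches zero during payment 85.

85 months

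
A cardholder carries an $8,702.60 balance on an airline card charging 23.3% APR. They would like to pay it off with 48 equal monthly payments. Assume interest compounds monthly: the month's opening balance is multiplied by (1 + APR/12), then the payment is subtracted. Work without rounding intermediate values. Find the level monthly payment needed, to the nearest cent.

Monthly rate r = 23.3%/12 = 1.94167% = 0.0194167.
Level-payment amortization: P = B₀·r / (1 − (1+r)^(−n)) = 8702.60·0.0194167 / (1 − 1.01942^(−48)).
Denominator 1 − (1+r)^(−48) = 0.602701455.
P = 168.975 / 0.602701455 ≈ 280.36.

$280.36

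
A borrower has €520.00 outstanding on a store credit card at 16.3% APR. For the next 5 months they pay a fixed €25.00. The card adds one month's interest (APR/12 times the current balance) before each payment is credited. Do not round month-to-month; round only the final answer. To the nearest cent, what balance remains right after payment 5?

€427.85

Monthly rate r = 16.3%/12 = 1.35833% = 0.0135833.
Each month: B ← B·(1+r) − €25.00.
Month 1: interest €7.06; balance after payment €502.06.
Month 2: interest €6.82; balance after payment €483.88.
Month 3: interest €6.57; balance after payment €465.46.
Month 4: interest €6.32; balance after payment €446.78.
Month 5: interest €6.07; balance after payment €427.85.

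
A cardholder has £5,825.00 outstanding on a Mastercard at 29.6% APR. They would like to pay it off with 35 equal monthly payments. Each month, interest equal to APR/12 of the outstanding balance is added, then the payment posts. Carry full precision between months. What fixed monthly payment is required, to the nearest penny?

Monthly rate r = 29.6%/12 = 2.46667% = 0.0246667.
Level-payment amortization: P = B₀·r / (1 − (1+r)^(−n)) = 5825.00·0.0246667 / (1 − 1.02467^(−35)).
Denominator 1 − (1+r)^(−35) = 0.573804653.
P = 143.683 / 0.573804653 ≈ 250.40.

£250.40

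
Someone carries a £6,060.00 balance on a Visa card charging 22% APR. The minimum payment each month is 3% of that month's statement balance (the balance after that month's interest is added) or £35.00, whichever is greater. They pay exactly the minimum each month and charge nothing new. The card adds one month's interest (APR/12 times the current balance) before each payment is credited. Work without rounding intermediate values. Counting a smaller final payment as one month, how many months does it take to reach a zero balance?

Monthly rate r = 22%/12 = 1.83333% = 0.0183333.
While 3% of the post-interest balance exceeds £35.00, each month B ← (B·(1+r))·(1 − 0.03), i.e. B shrinks by the factor (1+r)·0.97 = 0.98778.
This holds for months 1–136. Entering month 137 the balance is £1,138.84; 3% of the post-interest balance is now below £35.00, so the flat £35.00 minimum applies from here.
From month 137 a fixed £35.00 at rate r clears £1,138.84 in 50 more payments. Total: 136 + 50 = 186 months.

186 months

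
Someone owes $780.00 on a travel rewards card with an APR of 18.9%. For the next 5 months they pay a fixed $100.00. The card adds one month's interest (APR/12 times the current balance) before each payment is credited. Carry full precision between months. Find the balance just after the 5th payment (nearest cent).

Monthly rate r = 18.9%/12 = 1.575% = 0.01575.
Each month: B ← B·(1+r) − $100.00.
Month 1: interest $12.29; balance after payment $692.28.
Month 2: interest $10.90; balance after payment $603.19.
Month 3: interest $9.50; balance after payment $512.69.
Month 4: interest $8.07; balance after payment $420.76.
Month 5: interest $6.63; balance after payment $327.39.

$327.39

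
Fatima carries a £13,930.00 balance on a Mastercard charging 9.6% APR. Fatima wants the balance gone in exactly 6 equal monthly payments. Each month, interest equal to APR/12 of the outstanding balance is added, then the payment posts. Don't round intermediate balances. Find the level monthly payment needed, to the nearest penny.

Monthly rate r = 9.6%/12 = 0.8% = 0.008.
Level-payment amortization: P = B₀·r / (1 − (1+r)^(−n)) = 13930.00·0.008 / (1 − 1.008^(−6)).
Denominator 1 − (1+r)^(−6) = 0.046684164.
P = 111.44 / 0.046684164 ≈ 2387.10.

£2,387.10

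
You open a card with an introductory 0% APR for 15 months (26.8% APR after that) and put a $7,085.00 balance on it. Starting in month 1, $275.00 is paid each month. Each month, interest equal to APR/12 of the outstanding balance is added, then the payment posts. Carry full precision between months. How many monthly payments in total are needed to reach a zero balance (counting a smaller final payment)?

28 months

Promo months 1–15 at r₀ = 0%/12 = 0; months 16+ at r₁ = 26.8%/12 = 0.0223333.
After month 15 (no interest yet): B = $7,085.00 − 15·$275.00 = $2,960.00.
Then at r₁ with $275.00/mo: n₂ = −ln(1 − r₁·B/P)/ln(1+r₁) ≈ 12.45 → 13 more payments.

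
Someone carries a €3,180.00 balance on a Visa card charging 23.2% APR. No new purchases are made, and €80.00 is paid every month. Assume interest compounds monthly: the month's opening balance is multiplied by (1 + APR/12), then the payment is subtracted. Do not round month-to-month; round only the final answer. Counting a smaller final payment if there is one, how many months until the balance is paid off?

77 payments

Monthly rate r = 23.2%/12 = 1.93333% = 0.0193333.
Recurrence: B ← B·(1+r) − €80.00.
Month 1: interest €61.48; balance after payment €3,161.48.
Month 2: interest €61.12; balance after payment €3,142.60.
Closed form: n = −ln(1 − rB₀/P)/ln(1+r) = −ln(0.2315)/ln(1.01933) ≈ 76.411, so the balance reaches zero during payment 77.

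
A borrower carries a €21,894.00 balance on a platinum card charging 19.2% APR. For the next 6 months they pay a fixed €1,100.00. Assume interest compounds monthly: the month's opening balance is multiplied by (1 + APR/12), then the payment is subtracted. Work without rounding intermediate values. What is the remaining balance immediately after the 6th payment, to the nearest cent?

Monthly rate r = 19.2%/12 = 1.6% = 0.016.
Each month: B ← B·(1+r) − €1,100.00.
Month 1: interest €350.30; balance after payment €21,144.30.
Month 2: interest €338.31; balance after payment €20,382.61.
Month 3: interest €326.12; balance after payment €19,608.73.
Month 4: interest €313.74; balance after payment €18,822.47.
Month 5: interest €301.16; balance after payment €18,023.63.
Month 6: interest €288.38; balance after payment €17,212.01.

€17,212.01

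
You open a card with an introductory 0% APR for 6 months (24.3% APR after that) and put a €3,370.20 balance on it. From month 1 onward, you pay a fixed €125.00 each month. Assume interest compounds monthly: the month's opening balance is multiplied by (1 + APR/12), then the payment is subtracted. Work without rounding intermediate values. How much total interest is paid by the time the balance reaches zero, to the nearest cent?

€824.82

Promo months 1–6 at r₀ = 0%/12 = 0; months 7+ at r₁ = 24.3%/12 = 0.02025.
After month 6 (no interest yet): B = €3,370.20 − 6·€125.00 = €2,620.20.
Then at r₁ with €125.00/mo: n₂ = −ln(1 − r₁·B/P)/ln(1+r₁) ≈ 27.56 → 28 more payments.
Total paid = 33·€125.00 + €70.02 = €4,195.02; interest = €4,195.02 − €3,370.20 = €824.82.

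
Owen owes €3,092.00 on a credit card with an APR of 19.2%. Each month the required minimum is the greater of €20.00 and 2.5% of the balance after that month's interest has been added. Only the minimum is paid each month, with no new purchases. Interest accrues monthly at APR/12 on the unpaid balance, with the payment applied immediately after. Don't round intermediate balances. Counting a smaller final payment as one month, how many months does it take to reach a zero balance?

208 months

Monthly rate r = 19.2%/12 = 1.6% = 0.016.
While 2.5% of the post-interest balance exceeds €20.00, each month B ← (B·(1+r))·(1 − 0.025), i.e. B shrinks by the factor (1+r)·0.975 = 0.9906.
This holds for months 1–145. Entering month 146 the balance is €786.13; 2.5% of the post-interest balance is now below €20.00, so the flat €20.00 minimum applies from here.
From month 146 a fixed €20.00 at rate r clears €786.13 in 63 more payments. Total: 145 + 63 = 208 months.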